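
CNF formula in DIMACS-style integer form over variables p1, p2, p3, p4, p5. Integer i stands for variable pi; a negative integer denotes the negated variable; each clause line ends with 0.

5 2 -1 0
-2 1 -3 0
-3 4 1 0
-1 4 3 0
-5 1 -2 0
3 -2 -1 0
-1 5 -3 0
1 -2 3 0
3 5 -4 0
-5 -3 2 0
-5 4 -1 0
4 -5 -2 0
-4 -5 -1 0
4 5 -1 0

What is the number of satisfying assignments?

4

Satisfying assignments:
  p1=0 p2=0 p3=0 p4=0 p5=0
  p1=0 p2=0 p3=0 p4=0 p5=1
  p1=0 p2=0 p3=0 p4=1 p5=1
  p1=0 p2=0 p3=1 p4=1 p5=0
That's 4 in total.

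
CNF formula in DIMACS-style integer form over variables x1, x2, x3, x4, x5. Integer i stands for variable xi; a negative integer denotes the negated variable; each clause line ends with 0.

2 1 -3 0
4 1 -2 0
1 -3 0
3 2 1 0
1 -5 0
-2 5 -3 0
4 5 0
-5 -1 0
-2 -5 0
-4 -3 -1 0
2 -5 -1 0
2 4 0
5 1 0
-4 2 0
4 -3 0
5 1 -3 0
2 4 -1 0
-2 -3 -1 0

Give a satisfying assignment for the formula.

x1=True, x2=True, x3=False, x4=True, x5=False

Try x1 = True.
  then x5 is forced to False.
  then x4 is forced to True.
  then x3 is forced to False.
  then x2 is forced to True.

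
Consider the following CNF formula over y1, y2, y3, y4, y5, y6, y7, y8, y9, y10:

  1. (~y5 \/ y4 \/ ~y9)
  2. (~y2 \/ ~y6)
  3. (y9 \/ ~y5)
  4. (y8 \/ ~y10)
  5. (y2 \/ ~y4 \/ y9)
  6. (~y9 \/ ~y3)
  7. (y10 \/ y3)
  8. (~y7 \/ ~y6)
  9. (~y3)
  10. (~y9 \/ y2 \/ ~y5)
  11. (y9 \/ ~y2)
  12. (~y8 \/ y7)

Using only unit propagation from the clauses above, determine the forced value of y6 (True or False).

(~y3) stands alone — y3 = False.
(y10 \/ y3) with y3 = False leaves only y10, so y10 = True.
(y8 \/ ~y10): since y10 = True, the clause reduces to (y8). y8 = True.
In (y7 \/ ~y8), ~y8 is now false; y7 must hold, so y7 = True.
(~y6 \/ ~y7): since y7 = True, the clause reduces to (~y6). y6 = False.

False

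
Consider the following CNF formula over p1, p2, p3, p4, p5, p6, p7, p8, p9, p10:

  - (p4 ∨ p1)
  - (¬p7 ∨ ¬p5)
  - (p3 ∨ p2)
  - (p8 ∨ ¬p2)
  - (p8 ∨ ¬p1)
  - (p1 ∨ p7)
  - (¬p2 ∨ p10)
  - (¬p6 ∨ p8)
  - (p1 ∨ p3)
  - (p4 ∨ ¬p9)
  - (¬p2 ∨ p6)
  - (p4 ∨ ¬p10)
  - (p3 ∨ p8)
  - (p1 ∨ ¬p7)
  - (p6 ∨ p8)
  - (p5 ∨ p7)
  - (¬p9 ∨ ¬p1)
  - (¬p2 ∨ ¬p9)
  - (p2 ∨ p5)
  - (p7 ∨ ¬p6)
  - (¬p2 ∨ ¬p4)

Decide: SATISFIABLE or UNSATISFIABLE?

SATISFIABLE

p3 occurs only positively in the remaining clauses — set p3 = True.
p8 occurs only positively in the remaining clauses — set p8 = True.
Set p1 = True and propagate.
  then p9 is forced to False.
Set p2 = False and propagate.
  then p5 is forced to True.
  then p7 is forced to False.
  then p6 is forced to False.
Branch on p4: take p4 = True.
p10 is now unconstrained; take p10 = False.
So p1=T, p2=F, p3=T, p4=T, p5=T, p6=F, p7=F, p8=T, p9=F, p10=F is a satisfying assignment.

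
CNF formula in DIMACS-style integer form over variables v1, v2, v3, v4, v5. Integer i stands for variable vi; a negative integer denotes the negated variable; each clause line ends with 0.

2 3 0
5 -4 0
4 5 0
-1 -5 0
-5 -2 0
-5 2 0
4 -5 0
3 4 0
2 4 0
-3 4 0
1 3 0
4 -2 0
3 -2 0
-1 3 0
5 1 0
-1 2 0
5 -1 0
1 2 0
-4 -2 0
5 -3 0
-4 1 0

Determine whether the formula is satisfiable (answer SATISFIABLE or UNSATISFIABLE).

UNSATISFIABLE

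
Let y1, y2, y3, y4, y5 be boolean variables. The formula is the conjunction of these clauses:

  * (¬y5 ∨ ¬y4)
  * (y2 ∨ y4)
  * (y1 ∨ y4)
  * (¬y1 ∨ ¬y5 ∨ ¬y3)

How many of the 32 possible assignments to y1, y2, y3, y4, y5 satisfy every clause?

Split on y4, then y1.
  y4=T, y1=T: remaining (y2,y3,y5) ∈ {(F,F,F); (F,T,F); (T,F,F); (T,T,F)} — 4.
  y4=T, y1=F: remaining (y2,y3,y5) ∈ {(F,F,F); (F,T,F); (T,F,F); (T,T,F)} — 4.
  y4=F, y1=T: remaining (y2,y3,y5) ∈ {(T,F,F); (T,F,T); (T,T,F)} — 3.
  y4=F, y1=F: a clause becomes empty — 0.
Total: 4 + 4 + 3 + 0 = 11.

11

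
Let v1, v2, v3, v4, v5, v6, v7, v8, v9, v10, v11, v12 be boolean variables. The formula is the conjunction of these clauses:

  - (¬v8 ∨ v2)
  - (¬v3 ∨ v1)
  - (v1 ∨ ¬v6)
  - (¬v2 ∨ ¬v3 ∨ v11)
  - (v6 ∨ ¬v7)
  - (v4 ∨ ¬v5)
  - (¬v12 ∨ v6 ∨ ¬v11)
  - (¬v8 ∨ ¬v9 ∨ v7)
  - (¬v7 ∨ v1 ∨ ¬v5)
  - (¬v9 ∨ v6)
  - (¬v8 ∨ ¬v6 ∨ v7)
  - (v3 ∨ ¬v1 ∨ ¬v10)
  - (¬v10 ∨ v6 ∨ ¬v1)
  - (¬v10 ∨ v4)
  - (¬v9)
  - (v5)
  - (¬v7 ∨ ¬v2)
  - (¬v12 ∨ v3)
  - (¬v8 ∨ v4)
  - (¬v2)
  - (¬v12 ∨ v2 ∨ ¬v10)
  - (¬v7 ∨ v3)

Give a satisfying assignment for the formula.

v1 = T, v2 = F, v3 = T, v4 = T, v5 = T, v6 = T, v7 = F, v8 = F, v9 = F, v10 = F, v11 = F, v12 = F

Check each clause:
  1. (v2 ∨ ¬v8) — ¬v8 is true.
  2. (¬v3 ∨ v1) — v1 is true.
  3. (¬v6 ∨ v1) — v1 is true.
  4. (v11 ∨ ¬v3 ∨ ¬v2) — ¬v2 is true.
  5. (¬v7 ∨ v6) — ¬v7 is true.
  6. (v4 ∨ ¬v5) — v4 is true.
  7. (¬v11 ∨ v6 ∨ ¬v12) — ¬v12 is true.
  8. (v7 ∨ ¬v8 ∨ ¬v9) — ¬v8 is true.
  9. (v1 ∨ ¬v5 ∨ ¬v7) — v1 is true.
  10. (v6 ∨ ¬v9) — v6 is true.
  11. (¬v8 ∨ ¬v6 ∨ v7) — ¬v8 is true.
  12. (v3 ∨ ¬v10 ∨ ¬v1) — v3 is true.
  13. (¬v10 ∨ ¬v1 ∨ v6) — ¬v10 is true.
  14. (v4 ∨ ¬v10) — v4 is true.
  15. (¬v9) — ¬v9 is true.
  16. (v5) — v5 is true.
  17. (¬v7 ∨ ¬v2) — ¬v7 is true.
  18. (¬v12 ∨ v3) — v3 is true.
  19. (¬v8 ∨ v4) — ¬v8 is true.
  20. (¬v2) — ¬v2 is true.
  21. (¬v12 ∨ v2 ∨ ¬v10) — ¬v12 is true.
  22. (¬v7 ∨ v3) — ¬v7 is true.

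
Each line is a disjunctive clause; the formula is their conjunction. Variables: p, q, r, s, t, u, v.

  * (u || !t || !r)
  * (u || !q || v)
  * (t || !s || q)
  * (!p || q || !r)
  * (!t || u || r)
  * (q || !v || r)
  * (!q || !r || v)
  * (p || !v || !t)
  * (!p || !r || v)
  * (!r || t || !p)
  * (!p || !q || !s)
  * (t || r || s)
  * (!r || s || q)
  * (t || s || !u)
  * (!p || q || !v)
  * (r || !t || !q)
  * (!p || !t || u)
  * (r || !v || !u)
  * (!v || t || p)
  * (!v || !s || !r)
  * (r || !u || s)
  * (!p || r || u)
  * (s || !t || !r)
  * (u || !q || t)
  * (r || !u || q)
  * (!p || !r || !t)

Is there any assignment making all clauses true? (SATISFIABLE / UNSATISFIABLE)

Try p = False.
The remaining clauses are satisfied by q = False, r = True, s = True, t = True, u = True, v = False.
Every clause has at least one true literal under this assignment.
So p = False, q = False, r = True, s = True, t = True, u = True, v = False is a satisfying assignment.

SATISFIABLE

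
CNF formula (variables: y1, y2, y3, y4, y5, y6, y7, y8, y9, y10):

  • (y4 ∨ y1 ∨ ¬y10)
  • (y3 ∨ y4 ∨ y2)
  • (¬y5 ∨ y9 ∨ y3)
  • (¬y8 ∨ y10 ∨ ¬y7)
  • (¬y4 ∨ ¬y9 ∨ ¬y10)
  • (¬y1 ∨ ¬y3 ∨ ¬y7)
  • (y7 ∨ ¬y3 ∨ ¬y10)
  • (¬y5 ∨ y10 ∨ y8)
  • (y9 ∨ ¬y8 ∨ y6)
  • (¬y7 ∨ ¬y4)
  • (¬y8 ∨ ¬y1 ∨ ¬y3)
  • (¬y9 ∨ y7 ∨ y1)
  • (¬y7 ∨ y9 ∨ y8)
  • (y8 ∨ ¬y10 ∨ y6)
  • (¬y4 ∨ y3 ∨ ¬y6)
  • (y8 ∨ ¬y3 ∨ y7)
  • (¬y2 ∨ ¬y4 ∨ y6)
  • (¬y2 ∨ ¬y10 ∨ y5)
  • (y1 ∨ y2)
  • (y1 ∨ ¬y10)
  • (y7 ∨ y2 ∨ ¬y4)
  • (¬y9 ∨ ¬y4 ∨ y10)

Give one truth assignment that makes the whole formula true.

Try y1 = False.
  then y2 is forced to True.
  then y10 is forced to False.
Set y3 = True and propagate.
Branch on y4: take y4 = True.
  then y7 is forced to False.
  then y9 is forced to False.
  then y8 is forced to True.
  then y6 is forced to True.
y5 is now unconstrained; take y5 = True.
Check each clause:
  1. (¬y10 ∨ y4 ∨ y1) — y4 is true.
  2. (y4 ∨ y2 ∨ y3) — y2 is true.
  3. (y3 ∨ ¬y5 ∨ y9) — y3 is true.
  4. (y10 ∨ ¬y8 ∨ ¬y7) — ¬y7 is true.
  5. (¬y10 ∨ ¬y9 ∨ ¬y4) — ¬y10 is true.
  6. (¬y3 ∨ ¬y7 ∨ ¬y1) — ¬y7 is true.
  7. (¬y10 ∨ y7 ∨ ¬y3) — ¬y10 is true.
  8. (y8 ∨ ¬y5 ∨ y10) — y8 is true.
  9. (¬y8 ∨ y6 ∨ y9) — y6 is true.
  10. (¬y7 ∨ ¬y4) — ¬y7 is true.
  11. (¬y1 ∨ ¬y3 ∨ ¬y8) — ¬y1 is true.
  12. (y7 ∨ y1 ∨ ¬y9) — ¬y9 is true.
  13. (¬y7 ∨ y8 ∨ y9) — y8 is true.
  14. (y8 ∨ y6 ∨ ¬y10) — y8 is true.
  15. (¬y4 ∨ ¬y6 ∨ y3) — y3 is true.
  16. (y7 ∨ y8 ∨ ¬y3) — y8 is true.
  17. (¬y4 ∨ ¬y2 ∨ y6) — y6 is true.
  18. (y5 ∨ ¬y2 ∨ ¬y10) — y5 is true.
  19. (y1 ∨ y2) — y2 is true.
  20. (¬y10 ∨ y1) — ¬y10 is true.
  21. (y2 ∨ y7 ∨ ¬y4) — y2 is true.
  22. (¬y4 ∨ ¬y9 ∨ y10) — ¬y9 is true.

y1 = 0, y2 = 1, y3 = 1, y4 = 1, y5 = 1, y6 = 1, y7 = 0, y8 = 1, y9 = 0, y10 = 0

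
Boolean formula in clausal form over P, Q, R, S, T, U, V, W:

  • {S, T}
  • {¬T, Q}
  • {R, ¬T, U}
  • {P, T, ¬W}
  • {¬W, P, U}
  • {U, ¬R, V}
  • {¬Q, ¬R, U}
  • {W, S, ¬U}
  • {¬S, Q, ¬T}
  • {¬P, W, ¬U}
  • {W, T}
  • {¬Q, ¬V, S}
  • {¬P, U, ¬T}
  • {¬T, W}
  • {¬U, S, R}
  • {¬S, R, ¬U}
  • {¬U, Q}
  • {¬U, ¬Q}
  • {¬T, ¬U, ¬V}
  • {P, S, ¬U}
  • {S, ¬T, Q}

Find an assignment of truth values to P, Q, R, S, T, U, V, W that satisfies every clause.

P = T, Q = F, R = F, S = T, T = F, U = F, V = T, W = T

Branch on P: take P = True.
Set Q = False and propagate.
  then T is forced to False.
  then S is forced to True.
  then W is forced to True.
  then U is forced to False.
The remaining clauses are satisfied by R = False, V = True.
Every clause has at least one true literal under this assignment.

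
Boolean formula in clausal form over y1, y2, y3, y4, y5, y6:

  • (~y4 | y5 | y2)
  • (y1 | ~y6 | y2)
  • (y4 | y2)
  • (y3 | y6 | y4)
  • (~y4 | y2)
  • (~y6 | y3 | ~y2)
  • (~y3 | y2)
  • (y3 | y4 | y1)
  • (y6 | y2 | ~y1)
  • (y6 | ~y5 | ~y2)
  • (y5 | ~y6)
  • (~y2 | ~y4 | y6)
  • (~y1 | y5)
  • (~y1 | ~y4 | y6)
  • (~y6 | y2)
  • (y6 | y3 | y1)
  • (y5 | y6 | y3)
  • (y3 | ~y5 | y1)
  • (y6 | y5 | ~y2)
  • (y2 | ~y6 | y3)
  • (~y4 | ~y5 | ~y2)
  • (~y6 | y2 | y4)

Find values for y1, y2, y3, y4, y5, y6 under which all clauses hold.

Branch on y1: take y1 = False.
Set y2 = True and propagate.
Set y3 = True and propagate.
For the remaining variables, y4 = False, y5 = True, y6 = True works.

y1=F, y2=T, y3=T, y4=F, y5=T, y6=T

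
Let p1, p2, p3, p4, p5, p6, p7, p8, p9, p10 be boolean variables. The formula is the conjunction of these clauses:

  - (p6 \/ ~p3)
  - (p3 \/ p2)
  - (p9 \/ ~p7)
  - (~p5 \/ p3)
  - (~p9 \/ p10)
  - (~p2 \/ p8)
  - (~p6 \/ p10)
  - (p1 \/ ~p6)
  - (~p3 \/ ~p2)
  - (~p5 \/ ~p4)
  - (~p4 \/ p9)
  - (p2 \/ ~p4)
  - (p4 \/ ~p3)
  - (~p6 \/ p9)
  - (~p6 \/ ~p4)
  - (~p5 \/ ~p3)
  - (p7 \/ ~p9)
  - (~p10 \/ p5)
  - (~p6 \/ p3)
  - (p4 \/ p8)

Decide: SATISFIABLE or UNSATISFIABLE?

Pure literal: p1 appears only positively; assign p1 = True.
p8 occurs only positively in the remaining clauses — set p8 = True.
Branch on p2: take p2 = True.
  then p3 is forced to False.
  then p5 is forced to False.
  then p10 is forced to False.
  then p9 is forced to False.
  then p7 is forced to False.
  then p6 is forced to False.
  then p4 is forced to False.
So p1=1  p2=1  p3=0  p4=0  p5=0  p6=0  p7=0  p8=1  p9=0  p10=0 is a satisfying assignment.

SATISFIABLE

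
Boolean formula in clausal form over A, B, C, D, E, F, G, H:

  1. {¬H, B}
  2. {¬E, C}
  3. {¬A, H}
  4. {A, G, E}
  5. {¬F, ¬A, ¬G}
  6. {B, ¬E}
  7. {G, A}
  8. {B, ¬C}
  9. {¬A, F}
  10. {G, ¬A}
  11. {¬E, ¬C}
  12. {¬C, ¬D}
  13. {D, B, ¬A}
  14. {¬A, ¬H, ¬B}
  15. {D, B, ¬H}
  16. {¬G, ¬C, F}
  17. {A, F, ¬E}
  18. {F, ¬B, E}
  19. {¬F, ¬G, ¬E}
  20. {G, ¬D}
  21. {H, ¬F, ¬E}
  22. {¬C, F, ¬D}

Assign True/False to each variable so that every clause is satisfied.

A = F, B = F, C = F, D = F, E = F, F = T, G = T, H = F

Check each clause:
  1. {B, ¬H} — ¬H is true.
  2. {C, ¬E} — ¬E is true.
  3. {H, ¬A} — ¬A is true.
  4. {G, A, E} — G is true.
  5. {¬A, ¬G, ¬F} — ¬A is true.
  6. {B, ¬E} — ¬E is true.
  7. {A, G} — G is true.
  8. {B, ¬C} — ¬C is true.
  9. {F, ¬A} — ¬A is true.
  10. {G, ¬A} — ¬A is true.
  11. {¬E, ¬C} — ¬E is true.
  12. {¬C, ¬D} — ¬D is true.
  13. {¬A, D, B} — ¬A is true.
  14. {¬H, ¬A, ¬B} — ¬H is true.
  15. {¬H, B, D} — ¬H is true.
  16. {¬C, F, ¬G} — ¬C is true.
  17. {F, ¬E, A} — ¬E is true.
  18. {F, ¬B, E} — ¬B is true.
  19. {¬F, ¬E, ¬G} — ¬E is true.
  20. {¬D, G} — ¬D is true.
  21. {¬F, ¬E, H} — ¬E is true.
  22. {¬C, F, ¬D} — ¬D is true.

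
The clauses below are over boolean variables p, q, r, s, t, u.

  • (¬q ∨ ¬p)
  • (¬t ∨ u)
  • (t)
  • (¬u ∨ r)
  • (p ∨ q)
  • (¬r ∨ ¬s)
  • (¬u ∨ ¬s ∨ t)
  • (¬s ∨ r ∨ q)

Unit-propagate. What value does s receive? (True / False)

False

Unit clause (t) sets t = True.
In (¬t ∨ u), ¬t is now false; u must hold, so u = True.
(¬u ∨ r) with u = True leaves only r, so r = True.
(¬r ∨ ¬s): since r = True, the clause reduces to (¬s). s = False.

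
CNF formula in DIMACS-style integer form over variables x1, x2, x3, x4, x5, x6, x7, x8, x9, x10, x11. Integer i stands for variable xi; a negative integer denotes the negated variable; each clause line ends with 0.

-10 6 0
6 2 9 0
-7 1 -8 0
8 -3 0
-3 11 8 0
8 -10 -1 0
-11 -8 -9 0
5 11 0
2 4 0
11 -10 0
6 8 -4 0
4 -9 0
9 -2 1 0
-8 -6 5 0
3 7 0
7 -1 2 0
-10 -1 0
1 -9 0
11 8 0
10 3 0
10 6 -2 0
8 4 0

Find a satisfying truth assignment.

x1=1, x2=1, x3=1, x4=1, x5=1, x6=1, x7=1, x8=1, x9=1, x10=0, x11=0

Check each clause:
  1. (!x10 || x6) — !x10 is true.
  2. (x6 || x9 || x2) — x9 is true.
  3. (!x7 || !x8 || x1) — x1 is true.
  4. (x8 || !x3) — x8 is true.
  5. (!x3 || x8 || x11) — x8 is true.
  6. (x8 || !x1 || !x10) — x8 is true.
  7. (!x9 || !x11 || !x8) — !x11 is true.
  8. (x5 || x11) — x5 is true.
  9. (x4 || x2) — x2 is true.
  10. (!x10 || x11) — !x10 is true.
  11. (x8 || !x4 || x6) — x8 is true.
  12. (x4 || !x9) — x4 is true.
  13. (x1 || x9 || !x2) — x9 is true.
  14. (x5 || !x6 || !x8) — x5 is true.
  15. (x3 || x7) — x3 is true.
  16. (x2 || !x1 || x7) — x2 is true.
  17. (!x1 || !x10) — !x10 is true.
  18. (!x9 || x1) — x1 is true.
  19. (x11 || x8) — x8 is true.
  20. (x3 || x10) — x3 is true.
  21. (x10 || x6 || !x2) — x6 is true.
  22. (x8 || x4) — x8 is true.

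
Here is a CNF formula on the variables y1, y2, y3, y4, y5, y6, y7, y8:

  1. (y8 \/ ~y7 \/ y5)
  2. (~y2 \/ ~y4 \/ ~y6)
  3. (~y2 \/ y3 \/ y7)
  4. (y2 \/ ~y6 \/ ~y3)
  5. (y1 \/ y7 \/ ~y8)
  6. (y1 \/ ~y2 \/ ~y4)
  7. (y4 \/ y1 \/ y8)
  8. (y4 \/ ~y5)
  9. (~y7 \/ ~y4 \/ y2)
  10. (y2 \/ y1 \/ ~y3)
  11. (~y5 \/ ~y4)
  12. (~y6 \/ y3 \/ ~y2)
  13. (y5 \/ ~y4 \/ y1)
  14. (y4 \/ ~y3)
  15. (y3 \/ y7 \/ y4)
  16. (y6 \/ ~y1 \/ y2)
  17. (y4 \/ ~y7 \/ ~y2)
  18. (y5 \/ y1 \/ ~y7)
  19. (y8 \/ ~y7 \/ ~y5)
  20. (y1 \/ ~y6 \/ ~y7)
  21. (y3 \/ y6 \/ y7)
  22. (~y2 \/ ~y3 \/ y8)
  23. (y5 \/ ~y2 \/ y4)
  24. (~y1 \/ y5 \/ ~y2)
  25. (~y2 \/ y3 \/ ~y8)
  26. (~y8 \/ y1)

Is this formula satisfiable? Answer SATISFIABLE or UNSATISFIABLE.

SATISFIABLE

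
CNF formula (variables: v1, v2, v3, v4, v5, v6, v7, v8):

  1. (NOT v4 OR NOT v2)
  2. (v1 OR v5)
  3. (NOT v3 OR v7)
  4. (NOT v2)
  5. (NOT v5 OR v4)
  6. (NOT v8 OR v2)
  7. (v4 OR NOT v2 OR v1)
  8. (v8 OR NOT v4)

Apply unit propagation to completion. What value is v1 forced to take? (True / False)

True

(NOT v2) is a unit clause: v2 = False.
(NOT v8 OR v2) with v2 = False leaves only NOT v8, so v8 = False.
From (v8 OR NOT v4) and v8 = False: v4 = False.
From (v4 OR NOT v5) and v4 = False: v5 = False.
From (v1 OR v5) and v5 = False: v1 = True.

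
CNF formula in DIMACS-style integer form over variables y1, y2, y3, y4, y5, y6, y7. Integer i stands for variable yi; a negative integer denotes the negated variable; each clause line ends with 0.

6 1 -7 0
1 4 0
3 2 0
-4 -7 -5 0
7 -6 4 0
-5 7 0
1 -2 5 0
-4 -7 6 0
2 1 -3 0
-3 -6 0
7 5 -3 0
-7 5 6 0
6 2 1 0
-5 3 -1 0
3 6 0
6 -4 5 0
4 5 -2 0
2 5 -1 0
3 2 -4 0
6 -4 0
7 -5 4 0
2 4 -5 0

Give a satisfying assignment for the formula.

Set y1 = True and propagate.
Try y2 = True.
Branch on y3: take y3 = False.
  then y5 is forced to False.
  then y6 is forced to True.
  then y4 is forced to True.
y7 is now unconstrained; take y7 = False.

y1 = T, y2 = T, y3 = F, y4 = T, y5 = F, y6 = T, y7 = F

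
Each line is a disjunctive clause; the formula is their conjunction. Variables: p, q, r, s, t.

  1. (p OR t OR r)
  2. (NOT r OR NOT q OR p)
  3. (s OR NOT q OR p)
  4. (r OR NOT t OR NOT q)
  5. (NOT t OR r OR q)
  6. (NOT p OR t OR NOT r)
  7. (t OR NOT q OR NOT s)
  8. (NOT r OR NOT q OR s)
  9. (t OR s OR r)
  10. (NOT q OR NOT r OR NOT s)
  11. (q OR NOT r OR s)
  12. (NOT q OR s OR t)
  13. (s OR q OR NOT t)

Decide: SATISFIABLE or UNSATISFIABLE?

SATISFIABLE

Try p = False.
Branch on q: take q = False.
For the remaining variables, r = True, s = True, t = False works.
So p=False, q=False, r=True, s=True, t=False is a satisfying assignment.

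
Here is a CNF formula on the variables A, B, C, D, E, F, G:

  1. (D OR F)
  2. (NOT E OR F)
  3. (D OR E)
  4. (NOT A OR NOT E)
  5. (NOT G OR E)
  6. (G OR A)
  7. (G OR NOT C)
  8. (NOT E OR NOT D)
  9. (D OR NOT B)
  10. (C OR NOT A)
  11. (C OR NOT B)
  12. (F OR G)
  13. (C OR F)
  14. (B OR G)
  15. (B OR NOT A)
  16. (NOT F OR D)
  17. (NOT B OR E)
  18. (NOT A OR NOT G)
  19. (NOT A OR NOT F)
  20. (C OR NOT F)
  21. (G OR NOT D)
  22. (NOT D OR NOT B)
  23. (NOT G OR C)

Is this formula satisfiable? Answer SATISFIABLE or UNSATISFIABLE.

UNSATISFIABLE

G = True:
  propagation gives E=True, F=True, A=False, D=False; an empty clause results — contradiction.
G = False:
  propagation gives A=True, E=False, D=True; an empty clause results — contradiction.
Every branch closes, so no satisfying assignment exists.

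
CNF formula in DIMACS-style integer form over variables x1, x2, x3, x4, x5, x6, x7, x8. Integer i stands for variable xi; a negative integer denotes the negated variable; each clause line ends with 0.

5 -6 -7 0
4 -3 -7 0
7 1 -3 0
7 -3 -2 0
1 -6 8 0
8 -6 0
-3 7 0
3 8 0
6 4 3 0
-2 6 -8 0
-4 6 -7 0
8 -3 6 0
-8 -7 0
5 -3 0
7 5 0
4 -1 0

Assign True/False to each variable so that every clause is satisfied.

x1=False  x2=False  x3=False  x4=True  x5=True  x6=False  x7=False  x8=True

Pure literal: x2 appears only negated; assign x2 = False.
x5 occurs only positively in the remaining clauses — set x5 = True.
Try x1 = False.
Branch on x3: take x3 = False.
  then x8 is forced to True.
  then x7 is forced to False.
Branch on x4: take x4 = True.
x6 is now unconstrained; take x6 = False.
Every clause has at least one true literal under this assignment.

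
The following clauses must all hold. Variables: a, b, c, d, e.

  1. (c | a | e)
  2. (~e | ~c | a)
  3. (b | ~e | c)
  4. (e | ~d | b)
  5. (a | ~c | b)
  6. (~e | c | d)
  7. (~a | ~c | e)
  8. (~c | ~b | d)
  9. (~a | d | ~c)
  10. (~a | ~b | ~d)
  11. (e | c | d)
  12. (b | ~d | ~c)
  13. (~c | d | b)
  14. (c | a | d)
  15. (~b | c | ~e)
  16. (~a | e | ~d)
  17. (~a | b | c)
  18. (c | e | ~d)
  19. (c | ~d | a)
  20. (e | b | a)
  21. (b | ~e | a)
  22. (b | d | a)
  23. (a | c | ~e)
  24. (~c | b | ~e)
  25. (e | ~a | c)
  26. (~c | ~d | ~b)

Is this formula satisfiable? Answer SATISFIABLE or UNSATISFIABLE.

UNSATISFIABLE

c = True:
  b = True:
    propagation gives d=True; an empty clause results — contradiction.
  b = False:
    propagation gives a=True, e=True; an empty clause results — contradiction.
c = False:
  e = True:
    propagation gives b=True; an empty clause results — contradiction.
  e = False:
    propagation gives a=True; an empty clause results — contradiction.
Every branch closes, so no satisfying assignment exists.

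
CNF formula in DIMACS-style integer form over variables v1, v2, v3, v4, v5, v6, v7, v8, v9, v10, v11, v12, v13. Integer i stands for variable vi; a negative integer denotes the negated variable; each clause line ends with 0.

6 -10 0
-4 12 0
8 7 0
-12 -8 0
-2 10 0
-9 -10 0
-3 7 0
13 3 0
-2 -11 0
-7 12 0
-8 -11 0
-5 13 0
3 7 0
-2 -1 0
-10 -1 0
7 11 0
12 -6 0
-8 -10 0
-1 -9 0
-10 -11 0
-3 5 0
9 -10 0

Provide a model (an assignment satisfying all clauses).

v1 = F, v2 = F, v3 = F, v4 = T, v5 = T, v6 = F, v7 = T, v8 = F, v9 = F, v10 = F, v11 = T, v12 = T, v13 = T

v1 occurs only negated in the remaining clauses — set v1 = False.
v2 occurs only negated in the remaining clauses — set v2 = False.
Set v3 = False and propagate.
  then v13 is forced to True.
  then v7 is forced to True.
  then v12 is forced to True.
  then v8 is forced to False.
Branch on v6: take v6 = False.
  then v10 is forced to False.
v4, v5, v9, v11 are now unconstrained; take v4 = True, v5 = True, v9 = False, v11 = True.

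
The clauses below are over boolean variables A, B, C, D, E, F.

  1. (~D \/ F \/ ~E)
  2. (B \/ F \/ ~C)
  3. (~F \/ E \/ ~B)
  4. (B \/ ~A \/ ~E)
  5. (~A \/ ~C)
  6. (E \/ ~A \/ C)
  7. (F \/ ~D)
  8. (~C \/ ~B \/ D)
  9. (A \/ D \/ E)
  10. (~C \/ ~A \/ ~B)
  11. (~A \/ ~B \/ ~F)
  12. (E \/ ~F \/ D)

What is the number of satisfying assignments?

12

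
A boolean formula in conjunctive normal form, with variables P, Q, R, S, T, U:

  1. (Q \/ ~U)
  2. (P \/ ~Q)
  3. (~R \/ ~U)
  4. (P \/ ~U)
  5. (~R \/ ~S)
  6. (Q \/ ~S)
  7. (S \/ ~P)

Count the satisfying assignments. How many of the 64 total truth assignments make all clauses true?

8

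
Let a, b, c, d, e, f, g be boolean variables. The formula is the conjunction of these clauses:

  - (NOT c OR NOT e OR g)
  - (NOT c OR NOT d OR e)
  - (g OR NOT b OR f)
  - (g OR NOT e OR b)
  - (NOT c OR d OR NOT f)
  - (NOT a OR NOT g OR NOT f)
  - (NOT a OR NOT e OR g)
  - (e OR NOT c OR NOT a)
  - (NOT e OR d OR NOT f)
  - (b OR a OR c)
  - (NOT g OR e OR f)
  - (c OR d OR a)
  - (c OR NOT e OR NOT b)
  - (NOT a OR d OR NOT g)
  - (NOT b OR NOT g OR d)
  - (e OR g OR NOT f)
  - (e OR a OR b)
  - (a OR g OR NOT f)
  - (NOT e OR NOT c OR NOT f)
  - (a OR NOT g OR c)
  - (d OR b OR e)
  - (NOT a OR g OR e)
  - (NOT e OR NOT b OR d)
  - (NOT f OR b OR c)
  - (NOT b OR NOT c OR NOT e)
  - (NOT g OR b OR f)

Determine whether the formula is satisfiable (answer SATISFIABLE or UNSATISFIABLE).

UNSATISFIABLE

e = True:
  g = True:
    c = True:
      propagation gives f=False, b=False; contradiction.
    c = False:
      propagation gives b=False, a=True, f=False; contradiction.
  g = False:
    propagation gives c=False, b=True; an empty clause results — contradiction.
e = False:
  g = True:
    propagation gives f=True, a=False, b=True, d=True; an empty clause results — contradiction.
  g = False:
    propagation gives f=False, b=False, a=True; an empty clause results — contradiction.
Every branch closes, so no satisfying assignment exists.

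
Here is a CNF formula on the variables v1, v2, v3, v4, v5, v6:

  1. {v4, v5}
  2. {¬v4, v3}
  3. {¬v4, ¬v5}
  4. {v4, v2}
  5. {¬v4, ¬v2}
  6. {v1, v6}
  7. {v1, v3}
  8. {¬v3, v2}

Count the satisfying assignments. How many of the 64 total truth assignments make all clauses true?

5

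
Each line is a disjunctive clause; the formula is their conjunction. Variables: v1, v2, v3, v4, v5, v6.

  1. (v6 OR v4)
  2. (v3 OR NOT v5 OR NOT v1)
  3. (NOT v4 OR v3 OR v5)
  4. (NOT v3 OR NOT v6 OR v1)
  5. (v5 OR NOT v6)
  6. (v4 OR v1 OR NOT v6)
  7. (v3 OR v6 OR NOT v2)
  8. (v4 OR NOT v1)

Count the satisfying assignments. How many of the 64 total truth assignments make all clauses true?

13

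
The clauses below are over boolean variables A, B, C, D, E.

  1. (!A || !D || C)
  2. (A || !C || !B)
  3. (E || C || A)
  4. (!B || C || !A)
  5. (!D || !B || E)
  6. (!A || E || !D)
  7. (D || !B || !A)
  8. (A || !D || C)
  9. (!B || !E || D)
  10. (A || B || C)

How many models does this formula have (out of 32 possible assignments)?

Case analysis on A and B:
  A=1, B=1: remaining (C,D,E) ∈ {(1,1,1)} — 1.
  A=1, B=0: 5 of the 8 assignments to (C,D,E) work.
  A=0, B=1: a clause becomes empty — 0.
  A=0, B=0: remaining (C,D,E) ∈ {(1,0,0); (1,0,1); (1,1,0); (1,1,1)} — 4.
Total: 1 + 5 + 0 + 4 = 10.

10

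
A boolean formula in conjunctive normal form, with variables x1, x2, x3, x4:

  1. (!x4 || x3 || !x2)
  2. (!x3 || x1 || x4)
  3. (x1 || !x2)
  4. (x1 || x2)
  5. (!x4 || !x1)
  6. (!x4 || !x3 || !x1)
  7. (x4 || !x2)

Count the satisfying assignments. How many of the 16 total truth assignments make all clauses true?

2

The models are:
  x1=1 x2=0 x3=0 x4=0
  x1=1 x2=0 x3=1 x4=0
Count: 2.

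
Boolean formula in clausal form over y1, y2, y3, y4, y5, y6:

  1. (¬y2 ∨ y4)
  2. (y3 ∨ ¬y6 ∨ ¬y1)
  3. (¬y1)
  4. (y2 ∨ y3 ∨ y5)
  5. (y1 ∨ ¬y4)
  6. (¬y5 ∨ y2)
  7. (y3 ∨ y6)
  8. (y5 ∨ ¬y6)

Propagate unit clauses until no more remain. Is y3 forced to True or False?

(¬y1) stands alone — y1 = False.
(¬y4 ∨ y1) with y1 = False leaves only ¬y4, so y4 = False.
(y4 ∨ ¬y2) with y4 = False leaves only ¬y2, so y2 = False.
(y2 ∨ ¬y5) with y2 = False leaves only ¬y5, so y5 = False.
(y3 ∨ y5 ∨ y2): since y2 = False, y5 = False, the clause reduces to (y3). y3 = True.

True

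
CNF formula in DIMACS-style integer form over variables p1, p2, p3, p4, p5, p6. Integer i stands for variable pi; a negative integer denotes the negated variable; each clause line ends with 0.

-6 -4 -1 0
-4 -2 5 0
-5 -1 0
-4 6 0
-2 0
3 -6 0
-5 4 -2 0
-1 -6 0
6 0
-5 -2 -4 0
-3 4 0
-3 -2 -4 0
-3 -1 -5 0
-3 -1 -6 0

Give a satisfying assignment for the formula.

p1=False  p2=False  p3=True  p4=True  p5=True  p6=True

(¬p2) is a unit clause, so p2 = False.
(p6) is a unit clause, so p6 = True.
(p3) is a unit clause, so p3 = True.
Unit propagation: (¬p1) forces p1 = False.
The clause (p4) is unit: p4 must be True.
p5 is now unconstrained; take p5 = True.
Every clause has at least one true literal under this assignment.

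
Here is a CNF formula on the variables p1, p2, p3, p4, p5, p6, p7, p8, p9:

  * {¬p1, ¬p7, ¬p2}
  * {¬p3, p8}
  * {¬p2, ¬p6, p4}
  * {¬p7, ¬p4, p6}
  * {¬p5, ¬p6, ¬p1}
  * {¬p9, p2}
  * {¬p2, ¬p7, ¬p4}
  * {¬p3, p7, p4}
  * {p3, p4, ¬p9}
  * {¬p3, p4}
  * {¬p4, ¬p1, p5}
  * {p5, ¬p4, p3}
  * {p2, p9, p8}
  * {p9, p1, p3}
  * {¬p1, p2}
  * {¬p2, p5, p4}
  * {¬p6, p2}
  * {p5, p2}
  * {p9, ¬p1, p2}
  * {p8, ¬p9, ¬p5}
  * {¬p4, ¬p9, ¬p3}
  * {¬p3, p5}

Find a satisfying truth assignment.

p1 = False, p2 = True, p3 = False, p4 = True, p5 = True, p6 = True, p7 = False, p8 = True, p9 = True

p8 occurs only positively in the remaining clauses — set p8 = True.
Try p1 = False.
Set p2 = True and propagate.
For the remaining variables, p3 = False, p4 = True, p5 = True, p6 = True, p7 = False, p9 = True works.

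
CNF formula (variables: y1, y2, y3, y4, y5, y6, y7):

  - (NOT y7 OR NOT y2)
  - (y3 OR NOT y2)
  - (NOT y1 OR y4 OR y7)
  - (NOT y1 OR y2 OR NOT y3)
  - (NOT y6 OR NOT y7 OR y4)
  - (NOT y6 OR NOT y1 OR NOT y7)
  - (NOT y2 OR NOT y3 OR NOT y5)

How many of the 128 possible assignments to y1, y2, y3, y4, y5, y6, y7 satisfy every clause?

42

Case analysis on y2 and y7:
  y2=1, y7=1: a clause becomes empty — 0.
  y2=1, y7=0: y6 free; 3 ways for (y1,y3,y4,y5) × 2^1 = 6.
  y2=0, y7=1: y5 free; 8 ways for (y1,y3,y4,y6) × 2^1 = 16.
  y2=0, y7=0: y5, y6 free; 5 ways for (y1,y3,y4) × 2^2 = 20.
Total: 0 + 6 + 16 + 20 = 42.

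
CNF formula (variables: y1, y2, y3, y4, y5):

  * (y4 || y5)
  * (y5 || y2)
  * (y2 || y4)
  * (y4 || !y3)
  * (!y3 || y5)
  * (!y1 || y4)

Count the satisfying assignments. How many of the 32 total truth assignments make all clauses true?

11

Split on y4, then y5.
  y4=T, y5=T: y1, y2, y3 free → 2^3 = 8.
  y4=T, y5=F: remaining (y1,y2,y3) ∈ {(F,T,F); (T,T,F)} — 2.
  y4=F, y5=T: remaining (y1,y2,y3) ∈ {(F,T,F)} — 1.
  y4=F, y5=F: a clause becomes empty — 0.
Total: 8 + 2 + 1 + 0 = 11.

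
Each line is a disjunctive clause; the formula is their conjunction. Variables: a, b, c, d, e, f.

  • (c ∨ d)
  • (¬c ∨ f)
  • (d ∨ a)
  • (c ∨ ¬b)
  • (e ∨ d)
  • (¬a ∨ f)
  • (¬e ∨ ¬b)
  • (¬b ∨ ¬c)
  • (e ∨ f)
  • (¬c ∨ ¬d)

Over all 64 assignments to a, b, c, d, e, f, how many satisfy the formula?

6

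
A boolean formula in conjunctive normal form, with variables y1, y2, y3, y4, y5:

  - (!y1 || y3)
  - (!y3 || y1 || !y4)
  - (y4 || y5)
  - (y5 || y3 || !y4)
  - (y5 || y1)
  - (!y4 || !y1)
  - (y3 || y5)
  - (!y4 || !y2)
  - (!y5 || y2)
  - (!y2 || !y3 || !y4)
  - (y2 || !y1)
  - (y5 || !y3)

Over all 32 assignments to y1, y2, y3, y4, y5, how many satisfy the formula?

3

The models are:
  y1=F y2=T y3=F y4=F y5=T
  y1=F y2=T y3=T y4=F y5=T
  y1=T y2=T y3=T y4=F y5=T
Count: 3.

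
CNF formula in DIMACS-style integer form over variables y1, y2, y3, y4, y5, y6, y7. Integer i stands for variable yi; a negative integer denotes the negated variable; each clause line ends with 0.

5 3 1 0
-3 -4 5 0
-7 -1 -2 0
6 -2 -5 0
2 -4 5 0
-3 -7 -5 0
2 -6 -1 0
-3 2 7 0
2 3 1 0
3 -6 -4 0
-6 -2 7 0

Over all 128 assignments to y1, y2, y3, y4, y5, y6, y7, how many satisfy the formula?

16

Case analysis on y2 and y3:
  y2=1, y3=1: remaining (y1,y4,y5,y6,y7) ∈ {(0,0,0,0,0); (0,0,0,0,1); (0,0,0,1,1); (1,0,0,0,0)} — 4.
  y2=1, y3=0: remaining (y1,y4,y5,y6,y7) ∈ {(0,0,1,1,1); (1,0,0,0,0); (1,1,0,0,0)} — 3.
  y2=0, y3=1: remaining (y1,y4,y5,y6,y7) ∈ {(0,0,0,0,1); (0,0,0,1,1); (1,0,0,0,1)} — 3.
  y2=0, y3=0: y7 free; 3 ways for (y1,y4,y5,y6) × 2^1 = 6.
Total: 4 + 3 + 3 + 6 = 16.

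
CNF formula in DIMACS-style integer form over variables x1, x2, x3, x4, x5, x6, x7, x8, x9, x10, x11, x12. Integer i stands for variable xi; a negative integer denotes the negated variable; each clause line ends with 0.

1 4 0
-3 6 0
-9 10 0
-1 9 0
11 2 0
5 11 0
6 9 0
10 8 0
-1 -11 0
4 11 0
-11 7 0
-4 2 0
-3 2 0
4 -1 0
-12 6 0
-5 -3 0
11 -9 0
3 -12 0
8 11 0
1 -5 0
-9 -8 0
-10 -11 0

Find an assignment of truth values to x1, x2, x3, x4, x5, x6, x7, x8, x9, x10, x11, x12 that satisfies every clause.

x1 = F, x2 = T, x3 = T, x4 = T, x5 = F, x6 = T, x7 = T, x8 = T, x9 = F, x10 = F, x11 = T, x12 = T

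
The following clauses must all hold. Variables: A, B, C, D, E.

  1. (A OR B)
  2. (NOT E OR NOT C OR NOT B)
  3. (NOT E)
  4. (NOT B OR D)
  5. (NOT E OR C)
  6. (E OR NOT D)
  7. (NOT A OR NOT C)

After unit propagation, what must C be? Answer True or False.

Unit clause (NOT E) sets E = False.
In (E OR NOT D), E is now false; NOT D must hold, so D = False.
In (D OR NOT B), D is now false; NOT B must hold, so B = False.
(A OR B) with B = False leaves only A, so A = True.
In (NOT C OR NOT A), NOT A is now false; NOT C must hold, so C = False.

False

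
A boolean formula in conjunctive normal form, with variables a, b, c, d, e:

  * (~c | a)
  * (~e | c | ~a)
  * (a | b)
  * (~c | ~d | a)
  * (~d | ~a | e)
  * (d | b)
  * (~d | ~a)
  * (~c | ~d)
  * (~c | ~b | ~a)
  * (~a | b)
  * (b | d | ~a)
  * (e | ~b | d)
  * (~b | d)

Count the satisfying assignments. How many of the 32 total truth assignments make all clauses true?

2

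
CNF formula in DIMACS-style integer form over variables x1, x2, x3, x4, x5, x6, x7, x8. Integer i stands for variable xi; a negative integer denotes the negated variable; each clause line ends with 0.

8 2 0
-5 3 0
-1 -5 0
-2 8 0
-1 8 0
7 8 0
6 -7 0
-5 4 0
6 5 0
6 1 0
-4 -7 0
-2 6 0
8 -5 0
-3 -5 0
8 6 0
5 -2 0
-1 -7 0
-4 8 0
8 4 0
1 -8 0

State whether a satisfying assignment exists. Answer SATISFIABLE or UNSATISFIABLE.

x6 occurs only positively in the remaining clauses — set x6 = True.
Set x1 = True and propagate.
  then x5 is forced to False.
  then x8 is forced to True.
  then x2 is forced to False.
  then x7 is forced to False.
x3, x4 are now unconstrained; take x3 = True, x4 = True.
So x1=T, x2=F, x3=T, x4=T, x5=F, x6=T, x7=F, x8=T is a satisfying assignment.

SATISFIABLE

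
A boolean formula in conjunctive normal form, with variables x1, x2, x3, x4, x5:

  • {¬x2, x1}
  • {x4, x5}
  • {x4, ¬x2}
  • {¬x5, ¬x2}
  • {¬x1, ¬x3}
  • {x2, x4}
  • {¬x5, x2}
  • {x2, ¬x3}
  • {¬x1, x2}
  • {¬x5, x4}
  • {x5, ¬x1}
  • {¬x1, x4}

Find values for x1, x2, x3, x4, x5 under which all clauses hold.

x1=False  x2=False  x3=False  x4=True  x5=False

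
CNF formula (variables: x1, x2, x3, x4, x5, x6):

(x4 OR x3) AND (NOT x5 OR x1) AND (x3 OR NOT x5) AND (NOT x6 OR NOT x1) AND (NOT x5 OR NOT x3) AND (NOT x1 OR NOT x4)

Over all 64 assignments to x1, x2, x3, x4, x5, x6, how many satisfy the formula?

14

Split on x1, then x3.
  x1=1, x3=1: remaining (x2,x4,x5,x6) ∈ {(0,0,0,0); (1,0,0,0)} — 2.
  x1=1, x3=0: a clause becomes empty — 0.
  x1=0, x3=1: forces x5=0; x2, x4, x6 free → 2^3 = 8.
  x1=0, x3=0: remaining (x2,x4,x5,x6) ∈ {(0,1,0,0); (0,1,0,1); (1,1,0,0); (1,1,0,1)} — 4.
Total: 2 + 0 + 8 + 4 = 14.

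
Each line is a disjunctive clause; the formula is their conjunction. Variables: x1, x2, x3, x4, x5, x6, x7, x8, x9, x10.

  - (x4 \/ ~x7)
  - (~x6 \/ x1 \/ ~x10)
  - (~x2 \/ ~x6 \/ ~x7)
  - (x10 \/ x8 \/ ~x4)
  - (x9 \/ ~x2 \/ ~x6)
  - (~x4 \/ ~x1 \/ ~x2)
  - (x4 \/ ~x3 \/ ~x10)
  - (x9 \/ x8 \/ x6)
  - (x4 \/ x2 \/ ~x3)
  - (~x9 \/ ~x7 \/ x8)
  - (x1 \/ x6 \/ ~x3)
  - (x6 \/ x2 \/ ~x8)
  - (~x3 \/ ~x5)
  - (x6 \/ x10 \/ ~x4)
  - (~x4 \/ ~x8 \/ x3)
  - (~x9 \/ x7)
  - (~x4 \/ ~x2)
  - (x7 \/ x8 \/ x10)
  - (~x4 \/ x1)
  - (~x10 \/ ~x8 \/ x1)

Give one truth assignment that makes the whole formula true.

Pure literal: x5 appears only negated; assign x5 = False.
Branch on x1: take x1 = True.
For the remaining variables, x2 = False, x3 = True, x4 = True, x6 = True, x7 = True, x8 = True, x9 = True, x10 = True works.
Every clause has at least one true literal under this assignment.
Check each clause:
  1. (x4 \/ ~x7) — x4 is true.
  2. (~x6 \/ x1 \/ ~x10) — x1 is true.
  3. (~x2 \/ ~x7 \/ ~x6) — ~x2 is true.
  4. (x8 \/ ~x4 \/ x10) — x8 is true.
  5. (~x2 \/ x9 \/ ~x6) — x9 is true.
  6. (~x1 \/ ~x2 \/ ~x4) — ~x2 is true.
  7. (~x10 \/ ~x3 \/ x4) — x4 is true.
  8. (x6 \/ x9 \/ x8) — x8 is true.
  9. (~x3 \/ x2 \/ x4) — x4 is true.
  10. (x8 \/ ~x7 \/ ~x9) — x8 is true.
  11. (x1 \/ x6 \/ ~x3) — x1 is true.
  12. (~x8 \/ x2 \/ x6) — x6 is true.
  13. (~x5 \/ ~x3) — ~x5 is true.
  14. (~x4 \/ x10 \/ x6) — x10 is true.
  15. (x3 \/ ~x8 \/ ~x4) — x3 is true.
  16. (~x9 \/ x7) — x7 is true.
  17. (~x4 \/ ~x2) — ~x2 is true.
  18. (x10 \/ x8 \/ x7) — x8 is true.
  19. (~x4 \/ x1) — x1 is true.
  20. (x1 \/ ~x8 \/ ~x10) — x1 is true.

x1=T  x2=F  x3=T  x4=T  x5=F  x6=T  x7=T  x8=T  x9=T  x10=T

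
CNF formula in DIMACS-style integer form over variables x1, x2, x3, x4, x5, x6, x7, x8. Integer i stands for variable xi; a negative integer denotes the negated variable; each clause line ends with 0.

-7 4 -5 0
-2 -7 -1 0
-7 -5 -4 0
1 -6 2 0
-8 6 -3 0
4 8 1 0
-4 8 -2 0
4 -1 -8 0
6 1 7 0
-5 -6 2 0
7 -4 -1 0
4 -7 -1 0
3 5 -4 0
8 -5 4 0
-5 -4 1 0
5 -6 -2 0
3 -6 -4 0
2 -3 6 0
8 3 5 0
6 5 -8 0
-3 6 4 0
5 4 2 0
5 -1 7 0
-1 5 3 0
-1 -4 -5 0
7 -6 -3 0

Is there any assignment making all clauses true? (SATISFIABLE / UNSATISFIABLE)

SATISFIABLE

Set x1 = False and propagate.
Set x2 = True and propagate.
Set x3 = False and propagate.
For the remaining variables, x4 = False, x5 = True, x6 = True, x7 = False, x8 = True works.
So x1 = False, x2 = True, x3 = False, x4 = False, x5 = True, x6 = True, x7 = False, x8 = True is a satisfying assignment.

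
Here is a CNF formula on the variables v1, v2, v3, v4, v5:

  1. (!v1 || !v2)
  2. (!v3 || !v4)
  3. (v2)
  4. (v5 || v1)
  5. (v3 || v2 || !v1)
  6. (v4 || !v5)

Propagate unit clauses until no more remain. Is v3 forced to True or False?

False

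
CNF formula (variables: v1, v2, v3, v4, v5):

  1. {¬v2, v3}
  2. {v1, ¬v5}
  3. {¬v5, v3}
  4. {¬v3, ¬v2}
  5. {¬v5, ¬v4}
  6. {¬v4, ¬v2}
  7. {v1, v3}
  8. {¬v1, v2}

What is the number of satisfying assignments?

Satisfying assignments:
  v1=F v2=F v3=T v4=F v5=F
  v1=F v2=F v3=T v4=T v5=F
That's 2 in total.

2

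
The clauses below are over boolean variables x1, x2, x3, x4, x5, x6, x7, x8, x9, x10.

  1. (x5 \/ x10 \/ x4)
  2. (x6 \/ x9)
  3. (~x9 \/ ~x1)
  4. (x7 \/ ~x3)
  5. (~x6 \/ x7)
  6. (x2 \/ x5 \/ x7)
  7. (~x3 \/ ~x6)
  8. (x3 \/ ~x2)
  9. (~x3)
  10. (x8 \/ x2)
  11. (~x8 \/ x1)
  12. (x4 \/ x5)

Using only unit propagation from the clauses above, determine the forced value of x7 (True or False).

True

(~x3) is a unit clause: x3 = False.
In (~x2 \/ x3), x3 is now false; ~x2 must hold, so x2 = False.
(x2 \/ x8) with x2 = False leaves only x8, so x8 = True.
(x1 \/ ~x8): since x8 = True, the clause reduces to (x1). x1 = True.
In (~x9 \/ ~x1), ~x1 is now false; ~x9 must hold, so x9 = False.
In (x9 \/ x6), x9 is now false; x6 must hold, so x6 = True.
(x7 \/ ~x6) with x6 = True leaves only x7, so x7 = True.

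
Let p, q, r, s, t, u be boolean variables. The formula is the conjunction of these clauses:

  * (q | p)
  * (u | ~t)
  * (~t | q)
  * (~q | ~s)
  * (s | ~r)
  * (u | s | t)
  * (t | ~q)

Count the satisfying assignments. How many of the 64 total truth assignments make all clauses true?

7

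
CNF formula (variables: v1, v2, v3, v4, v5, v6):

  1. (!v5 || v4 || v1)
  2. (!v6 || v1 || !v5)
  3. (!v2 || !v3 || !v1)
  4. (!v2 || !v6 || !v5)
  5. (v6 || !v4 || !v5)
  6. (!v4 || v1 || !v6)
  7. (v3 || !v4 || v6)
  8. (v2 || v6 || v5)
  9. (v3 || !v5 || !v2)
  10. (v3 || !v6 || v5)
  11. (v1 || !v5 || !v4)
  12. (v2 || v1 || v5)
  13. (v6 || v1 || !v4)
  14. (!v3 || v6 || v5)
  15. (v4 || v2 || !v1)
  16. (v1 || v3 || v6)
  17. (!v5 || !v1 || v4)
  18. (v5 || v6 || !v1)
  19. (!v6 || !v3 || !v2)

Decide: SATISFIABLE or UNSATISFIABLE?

Set v1 = True and propagate.
Try v2 = False.
  then v4 is forced to True.
For the remaining variables, v3 = False, v5 = True, v6 = True works.
So v1 = True, v2 = False, v3 = False, v4 = True, v5 = True, v6 = True is a satisfying assignment.

SATISFIABLE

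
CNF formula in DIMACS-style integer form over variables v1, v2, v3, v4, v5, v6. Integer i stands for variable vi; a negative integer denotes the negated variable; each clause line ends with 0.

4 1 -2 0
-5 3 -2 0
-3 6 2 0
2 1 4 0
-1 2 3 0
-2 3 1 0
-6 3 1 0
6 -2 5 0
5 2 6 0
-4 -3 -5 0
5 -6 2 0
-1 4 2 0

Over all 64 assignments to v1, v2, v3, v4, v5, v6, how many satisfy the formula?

Split on v2, then v1.
  v2=1, v1=1: 6 of the 16 assignments to (v3,v4,v5,v6) work.
  v2=1, v1=0: remaining (v3,v4,v5,v6) ∈ {(1,1,0,1)} — 1.
  v2=0, v1=1: a clause becomes empty — 0.
  v2=0, v1=0: remaining (v3,v4,v5,v6) ∈ {(0,1,1,0)} — 1.
Total: 6 + 1 + 0 + 1 = 8.

8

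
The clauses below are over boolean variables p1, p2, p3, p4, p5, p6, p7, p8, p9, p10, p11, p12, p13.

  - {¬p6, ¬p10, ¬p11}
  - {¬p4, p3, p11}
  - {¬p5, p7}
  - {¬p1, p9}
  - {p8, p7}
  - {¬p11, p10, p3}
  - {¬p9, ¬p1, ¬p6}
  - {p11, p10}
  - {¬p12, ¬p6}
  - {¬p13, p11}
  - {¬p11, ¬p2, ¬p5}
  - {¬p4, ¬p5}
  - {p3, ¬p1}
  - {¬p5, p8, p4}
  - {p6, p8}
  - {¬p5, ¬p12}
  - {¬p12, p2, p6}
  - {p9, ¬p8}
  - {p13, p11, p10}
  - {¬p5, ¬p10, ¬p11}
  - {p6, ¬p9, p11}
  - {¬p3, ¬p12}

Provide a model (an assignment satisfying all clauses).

Pure literal: p1 appears only negated; assign p1 = False.
p5 occurs only negated in the remaining clauses — set p5 = False.
Try p2 = True.
Try p3 = False.
Branch on p4: take p4 = False.
For the remaining variables, p6 = False, p7 = True, p8 = True, p9 = True, p10 = True, p11 = True, p12 = True, p13 = False works.

p1=0  p2=1  p3=0  p4=0  p5=0  p6=0  p7=1  p8=1  p9=1  p10=1  p11=1  p12=1  p13=0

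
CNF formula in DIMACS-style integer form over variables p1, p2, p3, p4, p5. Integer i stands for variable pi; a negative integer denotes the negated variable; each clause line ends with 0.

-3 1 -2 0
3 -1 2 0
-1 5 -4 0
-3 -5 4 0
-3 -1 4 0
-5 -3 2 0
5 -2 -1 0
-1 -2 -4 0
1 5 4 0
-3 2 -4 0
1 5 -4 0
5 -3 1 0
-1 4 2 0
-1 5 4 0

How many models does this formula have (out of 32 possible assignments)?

The models are:
  p1=F p2=F p3=F p4=F p5=T
  p1=F p2=F p3=F p4=T p5=T
  p1=F p2=T p3=F p4=F p5=T
  p1=F p2=T p3=F p4=T p5=T
  p1=T p2=T p3=F p4=F p5=T
That's 5 in total.

5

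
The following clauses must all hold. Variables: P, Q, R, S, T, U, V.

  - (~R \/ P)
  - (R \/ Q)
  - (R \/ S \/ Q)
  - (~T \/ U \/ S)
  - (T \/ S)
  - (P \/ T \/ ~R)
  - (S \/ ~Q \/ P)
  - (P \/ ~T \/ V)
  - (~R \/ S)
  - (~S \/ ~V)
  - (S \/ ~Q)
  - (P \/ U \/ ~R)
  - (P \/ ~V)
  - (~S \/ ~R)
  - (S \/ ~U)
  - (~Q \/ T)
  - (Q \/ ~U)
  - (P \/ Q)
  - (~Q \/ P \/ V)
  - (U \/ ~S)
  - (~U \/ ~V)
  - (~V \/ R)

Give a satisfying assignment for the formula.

P = T, Q = T, R = F, S = T, T = T, U = T, V = F

Check each clause:
  1. (~R \/ P) — P is true.
  2. (Q \/ R) — Q is true.
  3. (R \/ Q \/ S) — Q is true.
  4. (~T \/ S \/ U) — S is true.
  5. (T \/ S) — S is true.
  6. (~R \/ P \/ T) — P is true.
  7. (P \/ S \/ ~Q) — P is true.
  8. (~T \/ V \/ P) — P is true.
  9. (~R \/ S) — S is true.
  10. (~S \/ ~V) — ~V is true.
  11. (~Q \/ S) — S is true.
  12. (~R \/ P \/ U) — P is true.
  13. (P \/ ~V) — P is true.
  14. (~S \/ ~R) — ~R is true.
  15. (S \/ ~U) — S is true.
  16. (~Q \/ T) — T is true.
  17. (~U \/ Q) — Q is true.
  18. (P \/ Q) — P is true.
  19. (~Q \/ P \/ V) — P is true.
  20. (~S \/ U) — U is true.
  21. (~V \/ ~U) — ~V is true.
  22. (~V \/ R) — ~V is true.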